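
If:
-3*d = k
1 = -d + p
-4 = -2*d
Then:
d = 2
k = -6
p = 3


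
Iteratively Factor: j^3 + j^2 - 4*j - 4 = (j + 1)*(j^2 - 4) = (j + 1)*(j + 2)*(j - 2)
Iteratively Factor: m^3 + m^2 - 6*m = (m + 3)*(m^2 - 2*m) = (m - 2)*(m + 3)*(m)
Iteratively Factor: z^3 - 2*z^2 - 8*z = (z + 2)*(z^2 - 4*z) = z*(z + 2)*(z - 4)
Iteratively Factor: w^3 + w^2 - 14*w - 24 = (w + 3)*(w^2 - 2*w - 8) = (w - 4)*(w + 3)*(w + 2)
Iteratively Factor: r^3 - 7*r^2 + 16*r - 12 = (r - 2)*(r^2 - 5*r + 6) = (r - 3)*(r - 2)*(r - 2)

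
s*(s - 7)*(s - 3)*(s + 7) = s^4 - 3*s^3 - 49*s^2 + 147*s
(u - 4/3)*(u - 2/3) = u^2 - 2*u + 8/9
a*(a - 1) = a^2 - a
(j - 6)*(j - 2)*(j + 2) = j^3 - 6*j^2 - 4*j + 24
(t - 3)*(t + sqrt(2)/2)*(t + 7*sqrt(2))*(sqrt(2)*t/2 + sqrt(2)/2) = sqrt(2)*t^4/2 - sqrt(2)*t^3 + 15*t^3/2 - 15*t^2 + 2*sqrt(2)*t^2 - 45*t/2 - 7*sqrt(2)*t - 21*sqrt(2)/2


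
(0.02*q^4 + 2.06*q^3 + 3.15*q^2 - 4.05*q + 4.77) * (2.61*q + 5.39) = 0.0522*q^5 + 5.4844*q^4 + 19.3249*q^3 + 6.408*q^2 - 9.3798*q + 25.7103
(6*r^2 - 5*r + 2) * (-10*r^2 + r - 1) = -60*r^4 + 56*r^3 - 31*r^2 + 7*r - 2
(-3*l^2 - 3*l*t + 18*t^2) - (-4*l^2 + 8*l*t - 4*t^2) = l^2 - 11*l*t + 22*t^2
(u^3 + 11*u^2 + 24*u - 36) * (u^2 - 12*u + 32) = u^5 - u^4 - 76*u^3 + 28*u^2 + 1200*u - 1152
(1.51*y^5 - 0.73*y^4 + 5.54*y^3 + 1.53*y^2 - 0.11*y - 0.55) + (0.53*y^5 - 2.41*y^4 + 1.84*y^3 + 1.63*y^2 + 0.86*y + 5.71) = 2.04*y^5 - 3.14*y^4 + 7.38*y^3 + 3.16*y^2 + 0.75*y + 5.16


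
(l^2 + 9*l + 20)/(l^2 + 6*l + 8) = (l + 5)/(l + 2)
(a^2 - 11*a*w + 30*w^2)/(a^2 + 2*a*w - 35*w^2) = (a - 6*w)/(a + 7*w)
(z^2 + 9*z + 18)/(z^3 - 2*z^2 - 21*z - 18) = (z + 6)/(z^2 - 5*z - 6)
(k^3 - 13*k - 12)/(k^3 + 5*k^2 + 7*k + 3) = (k - 4)/(k + 1)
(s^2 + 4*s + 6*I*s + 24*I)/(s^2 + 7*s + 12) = (s + 6*I)/(s + 3)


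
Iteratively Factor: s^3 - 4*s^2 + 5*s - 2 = (s - 1)*(s^2 - 3*s + 2) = (s - 2)*(s - 1)*(s - 1)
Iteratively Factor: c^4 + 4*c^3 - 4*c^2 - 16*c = (c + 4)*(c^3 - 4*c) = (c + 2)*(c + 4)*(c^2 - 2*c) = (c - 2)*(c + 2)*(c + 4)*(c)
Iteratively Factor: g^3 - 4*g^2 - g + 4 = (g - 1)*(g^2 - 3*g - 4) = (g - 4)*(g - 1)*(g + 1)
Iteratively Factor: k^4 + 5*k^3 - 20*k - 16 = (k + 1)*(k^3 + 4*k^2 - 4*k - 16) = (k + 1)*(k + 4)*(k^2 - 4) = (k - 2)*(k + 1)*(k + 4)*(k + 2)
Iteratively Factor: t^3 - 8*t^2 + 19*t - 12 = (t - 4)*(t^2 - 4*t + 3) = (t - 4)*(t - 3)*(t - 1)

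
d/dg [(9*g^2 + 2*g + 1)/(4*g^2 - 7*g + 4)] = (-71*g^2 + 64*g + 15)/(16*g^4 - 56*g^3 + 81*g^2 - 56*g + 16)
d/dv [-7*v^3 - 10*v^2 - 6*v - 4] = -21*v^2 - 20*v - 6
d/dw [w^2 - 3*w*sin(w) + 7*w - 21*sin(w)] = -3*w*cos(w) + 2*w - 3*sin(w) - 21*cos(w) + 7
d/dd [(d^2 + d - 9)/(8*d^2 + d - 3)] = (-7*d^2 + 138*d + 6)/(64*d^4 + 16*d^3 - 47*d^2 - 6*d + 9)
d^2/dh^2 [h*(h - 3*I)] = 2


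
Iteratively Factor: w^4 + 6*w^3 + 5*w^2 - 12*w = (w + 3)*(w^3 + 3*w^2 - 4*w) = (w + 3)*(w + 4)*(w^2 - w) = (w - 1)*(w + 3)*(w + 4)*(w)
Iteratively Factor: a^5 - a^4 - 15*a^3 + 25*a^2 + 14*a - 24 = (a + 1)*(a^4 - 2*a^3 - 13*a^2 + 38*a - 24) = (a - 2)*(a + 1)*(a^3 - 13*a + 12) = (a - 2)*(a + 1)*(a + 4)*(a^2 - 4*a + 3) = (a - 3)*(a - 2)*(a + 1)*(a + 4)*(a - 1)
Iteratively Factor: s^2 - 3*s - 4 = (s + 1)*(s - 4)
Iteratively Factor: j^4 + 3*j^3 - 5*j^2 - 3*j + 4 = (j - 1)*(j^3 + 4*j^2 - j - 4) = (j - 1)*(j + 1)*(j^2 + 3*j - 4) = (j - 1)^2*(j + 1)*(j + 4)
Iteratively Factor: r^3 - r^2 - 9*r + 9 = (r - 3)*(r^2 + 2*r - 3) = (r - 3)*(r + 3)*(r - 1)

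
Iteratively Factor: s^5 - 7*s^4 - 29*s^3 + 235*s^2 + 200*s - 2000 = (s + 4)*(s^4 - 11*s^3 + 15*s^2 + 175*s - 500) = (s - 5)*(s + 4)*(s^3 - 6*s^2 - 15*s + 100) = (s - 5)^2*(s + 4)*(s^2 - s - 20) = (s - 5)^2*(s + 4)^2*(s - 5)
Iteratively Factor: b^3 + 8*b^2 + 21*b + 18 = (b + 3)*(b^2 + 5*b + 6) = (b + 2)*(b + 3)*(b + 3)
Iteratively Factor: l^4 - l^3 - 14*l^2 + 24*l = (l - 3)*(l^3 + 2*l^2 - 8*l) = (l - 3)*(l - 2)*(l^2 + 4*l) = (l - 3)*(l - 2)*(l + 4)*(l)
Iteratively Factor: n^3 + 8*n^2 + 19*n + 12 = (n + 3)*(n^2 + 5*n + 4) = (n + 1)*(n + 3)*(n + 4)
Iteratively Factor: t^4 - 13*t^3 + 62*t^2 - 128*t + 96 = (t - 4)*(t^3 - 9*t^2 + 26*t - 24) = (t - 4)^2*(t^2 - 5*t + 6) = (t - 4)^2*(t - 3)*(t - 2)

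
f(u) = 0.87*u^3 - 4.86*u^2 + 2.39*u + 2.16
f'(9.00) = 126.32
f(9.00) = 264.24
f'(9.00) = 126.32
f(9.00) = 264.24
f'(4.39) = 10.02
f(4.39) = -7.40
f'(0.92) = -4.34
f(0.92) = 0.92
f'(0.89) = -4.19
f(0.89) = 1.05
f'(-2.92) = 53.03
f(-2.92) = -67.92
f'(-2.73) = 48.38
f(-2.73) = -58.29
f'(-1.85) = 29.30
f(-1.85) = -24.40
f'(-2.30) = 38.55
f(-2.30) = -39.63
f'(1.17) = -5.41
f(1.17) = -0.30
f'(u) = 2.61*u^2 - 9.72*u + 2.39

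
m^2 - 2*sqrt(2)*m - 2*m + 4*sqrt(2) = (m - 2)*(m - 2*sqrt(2))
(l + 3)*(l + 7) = l^2 + 10*l + 21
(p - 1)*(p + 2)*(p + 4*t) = p^3 + 4*p^2*t + p^2 + 4*p*t - 2*p - 8*t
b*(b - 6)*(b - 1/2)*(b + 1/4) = b^4 - 25*b^3/4 + 11*b^2/8 + 3*b/4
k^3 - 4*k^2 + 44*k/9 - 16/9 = (k - 2)*(k - 4/3)*(k - 2/3)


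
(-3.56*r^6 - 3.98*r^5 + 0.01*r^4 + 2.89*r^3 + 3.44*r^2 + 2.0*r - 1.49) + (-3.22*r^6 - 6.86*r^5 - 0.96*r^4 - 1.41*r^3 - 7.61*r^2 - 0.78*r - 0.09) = -6.78*r^6 - 10.84*r^5 - 0.95*r^4 + 1.48*r^3 - 4.17*r^2 + 1.22*r - 1.58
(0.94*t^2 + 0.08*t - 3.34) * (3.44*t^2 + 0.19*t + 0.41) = 3.2336*t^4 + 0.4538*t^3 - 11.089*t^2 - 0.6018*t - 1.3694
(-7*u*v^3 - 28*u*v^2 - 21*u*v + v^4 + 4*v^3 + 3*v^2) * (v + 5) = -7*u*v^4 - 63*u*v^3 - 161*u*v^2 - 105*u*v + v^5 + 9*v^4 + 23*v^3 + 15*v^2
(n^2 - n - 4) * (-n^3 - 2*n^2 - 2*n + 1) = -n^5 - n^4 + 4*n^3 + 11*n^2 + 7*n - 4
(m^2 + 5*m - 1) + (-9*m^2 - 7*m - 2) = -8*m^2 - 2*m - 3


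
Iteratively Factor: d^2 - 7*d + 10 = (d - 2)*(d - 5)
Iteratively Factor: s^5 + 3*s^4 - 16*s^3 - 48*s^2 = (s - 4)*(s^4 + 7*s^3 + 12*s^2) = s*(s - 4)*(s^3 + 7*s^2 + 12*s) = s^2*(s - 4)*(s^2 + 7*s + 12) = s^2*(s - 4)*(s + 3)*(s + 4)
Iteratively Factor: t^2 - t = (t - 1)*(t)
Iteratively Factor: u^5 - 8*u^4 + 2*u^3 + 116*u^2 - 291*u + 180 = (u + 4)*(u^4 - 12*u^3 + 50*u^2 - 84*u + 45) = (u - 1)*(u + 4)*(u^3 - 11*u^2 + 39*u - 45) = (u - 3)*(u - 1)*(u + 4)*(u^2 - 8*u + 15) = (u - 5)*(u - 3)*(u - 1)*(u + 4)*(u - 3)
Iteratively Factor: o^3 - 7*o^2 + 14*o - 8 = (o - 2)*(o^2 - 5*o + 4) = (o - 4)*(o - 2)*(o - 1)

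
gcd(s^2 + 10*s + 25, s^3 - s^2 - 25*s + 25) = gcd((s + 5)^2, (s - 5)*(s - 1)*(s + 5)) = s + 5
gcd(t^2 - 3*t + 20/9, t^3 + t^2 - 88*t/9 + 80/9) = t^2 - 3*t + 20/9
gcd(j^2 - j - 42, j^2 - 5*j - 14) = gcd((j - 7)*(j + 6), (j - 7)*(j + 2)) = j - 7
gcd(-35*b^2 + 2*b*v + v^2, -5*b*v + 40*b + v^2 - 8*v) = -5*b + v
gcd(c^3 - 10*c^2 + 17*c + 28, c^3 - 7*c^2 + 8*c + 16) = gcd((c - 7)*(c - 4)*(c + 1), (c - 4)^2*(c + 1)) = c^2 - 3*c - 4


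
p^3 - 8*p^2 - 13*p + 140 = (p - 7)*(p - 5)*(p + 4)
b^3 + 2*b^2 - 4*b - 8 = (b - 2)*(b + 2)^2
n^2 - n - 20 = (n - 5)*(n + 4)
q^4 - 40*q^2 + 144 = (q - 6)*(q - 2)*(q + 2)*(q + 6)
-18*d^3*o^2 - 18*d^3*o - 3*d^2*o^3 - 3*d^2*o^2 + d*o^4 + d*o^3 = o*(-6*d + o)*(3*d + o)*(d*o + d)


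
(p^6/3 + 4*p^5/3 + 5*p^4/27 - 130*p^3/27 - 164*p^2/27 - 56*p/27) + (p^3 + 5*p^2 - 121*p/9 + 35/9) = p^6/3 + 4*p^5/3 + 5*p^4/27 - 103*p^3/27 - 29*p^2/27 - 419*p/27 + 35/9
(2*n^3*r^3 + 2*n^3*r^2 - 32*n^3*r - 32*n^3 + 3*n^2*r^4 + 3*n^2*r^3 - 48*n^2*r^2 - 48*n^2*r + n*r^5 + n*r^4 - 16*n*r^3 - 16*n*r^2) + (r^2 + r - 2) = 2*n^3*r^3 + 2*n^3*r^2 - 32*n^3*r - 32*n^3 + 3*n^2*r^4 + 3*n^2*r^3 - 48*n^2*r^2 - 48*n^2*r + n*r^5 + n*r^4 - 16*n*r^3 - 16*n*r^2 + r^2 + r - 2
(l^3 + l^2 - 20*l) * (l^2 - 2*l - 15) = l^5 - l^4 - 37*l^3 + 25*l^2 + 300*l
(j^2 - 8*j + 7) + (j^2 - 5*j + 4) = 2*j^2 - 13*j + 11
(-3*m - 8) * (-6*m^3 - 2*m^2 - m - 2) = 18*m^4 + 54*m^3 + 19*m^2 + 14*m + 16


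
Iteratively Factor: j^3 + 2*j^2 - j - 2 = (j + 1)*(j^2 + j - 2) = (j - 1)*(j + 1)*(j + 2)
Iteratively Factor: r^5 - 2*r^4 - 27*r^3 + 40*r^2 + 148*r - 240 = (r - 2)*(r^4 - 27*r^2 - 14*r + 120) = (r - 5)*(r - 2)*(r^3 + 5*r^2 - 2*r - 24) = (r - 5)*(r - 2)*(r + 4)*(r^2 + r - 6) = (r - 5)*(r - 2)^2*(r + 4)*(r + 3)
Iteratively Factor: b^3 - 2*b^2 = (b)*(b^2 - 2*b) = b*(b - 2)*(b)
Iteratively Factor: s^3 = (s)*(s^2) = s^2*(s)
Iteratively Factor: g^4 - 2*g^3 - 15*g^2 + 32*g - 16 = (g - 1)*(g^3 - g^2 - 16*g + 16) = (g - 1)^2*(g^2 - 16) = (g - 1)^2*(g + 4)*(g - 4)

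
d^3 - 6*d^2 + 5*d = d*(d - 5)*(d - 1)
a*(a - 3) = a^2 - 3*a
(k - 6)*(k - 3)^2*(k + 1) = k^4 - 11*k^3 + 33*k^2 - 9*k - 54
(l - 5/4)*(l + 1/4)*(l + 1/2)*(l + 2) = l^4 + 3*l^3/2 - 29*l^2/16 - 57*l/32 - 5/16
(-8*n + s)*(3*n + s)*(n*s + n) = -24*n^3*s - 24*n^3 - 5*n^2*s^2 - 5*n^2*s + n*s^3 + n*s^2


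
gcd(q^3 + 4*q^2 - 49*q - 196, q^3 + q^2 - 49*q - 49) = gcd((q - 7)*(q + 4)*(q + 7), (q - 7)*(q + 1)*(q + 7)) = q^2 - 49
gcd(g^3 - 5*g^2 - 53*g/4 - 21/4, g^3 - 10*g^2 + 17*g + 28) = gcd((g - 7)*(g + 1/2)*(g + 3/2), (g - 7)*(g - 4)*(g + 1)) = g - 7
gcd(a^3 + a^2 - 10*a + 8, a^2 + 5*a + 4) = a + 4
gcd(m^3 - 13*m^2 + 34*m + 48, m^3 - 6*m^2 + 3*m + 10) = m + 1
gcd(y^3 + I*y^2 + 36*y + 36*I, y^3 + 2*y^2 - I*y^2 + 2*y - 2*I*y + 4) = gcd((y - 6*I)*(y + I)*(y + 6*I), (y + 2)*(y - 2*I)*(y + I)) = y + I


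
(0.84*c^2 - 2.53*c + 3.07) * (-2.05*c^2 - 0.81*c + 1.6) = -1.722*c^4 + 4.5061*c^3 - 2.9002*c^2 - 6.5347*c + 4.912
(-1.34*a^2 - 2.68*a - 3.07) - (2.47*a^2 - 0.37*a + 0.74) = -3.81*a^2 - 2.31*a - 3.81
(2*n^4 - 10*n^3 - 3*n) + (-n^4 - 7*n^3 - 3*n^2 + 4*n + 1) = n^4 - 17*n^3 - 3*n^2 + n + 1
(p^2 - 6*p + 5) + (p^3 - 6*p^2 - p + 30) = p^3 - 5*p^2 - 7*p + 35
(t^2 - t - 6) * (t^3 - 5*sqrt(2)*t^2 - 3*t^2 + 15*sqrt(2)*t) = t^5 - 5*sqrt(2)*t^4 - 4*t^4 - 3*t^3 + 20*sqrt(2)*t^3 + 18*t^2 + 15*sqrt(2)*t^2 - 90*sqrt(2)*t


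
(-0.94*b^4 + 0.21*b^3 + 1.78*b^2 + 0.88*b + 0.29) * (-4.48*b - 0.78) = 4.2112*b^5 - 0.2076*b^4 - 8.1382*b^3 - 5.3308*b^2 - 1.9856*b - 0.2262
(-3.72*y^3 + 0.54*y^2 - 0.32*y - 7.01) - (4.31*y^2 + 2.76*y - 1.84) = -3.72*y^3 - 3.77*y^2 - 3.08*y - 5.17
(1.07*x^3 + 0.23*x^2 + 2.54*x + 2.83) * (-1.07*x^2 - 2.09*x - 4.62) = -1.1449*x^5 - 2.4824*x^4 - 8.1419*x^3 - 9.3993*x^2 - 17.6495*x - 13.0746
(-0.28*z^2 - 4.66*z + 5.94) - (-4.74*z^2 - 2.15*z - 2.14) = 4.46*z^2 - 2.51*z + 8.08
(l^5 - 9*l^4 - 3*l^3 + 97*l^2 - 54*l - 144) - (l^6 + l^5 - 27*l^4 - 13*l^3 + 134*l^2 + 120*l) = -l^6 + 18*l^4 + 10*l^3 - 37*l^2 - 174*l - 144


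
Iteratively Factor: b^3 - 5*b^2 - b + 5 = (b - 5)*(b^2 - 1) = (b - 5)*(b - 1)*(b + 1)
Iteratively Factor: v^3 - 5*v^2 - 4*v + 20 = (v - 2)*(v^2 - 3*v - 10) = (v - 2)*(v + 2)*(v - 5)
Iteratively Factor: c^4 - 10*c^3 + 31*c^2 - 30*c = (c)*(c^3 - 10*c^2 + 31*c - 30) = c*(c - 3)*(c^2 - 7*c + 10) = c*(c - 3)*(c - 2)*(c - 5)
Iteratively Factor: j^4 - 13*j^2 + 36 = (j + 3)*(j^3 - 3*j^2 - 4*j + 12) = (j - 3)*(j + 3)*(j^2 - 4) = (j - 3)*(j - 2)*(j + 3)*(j + 2)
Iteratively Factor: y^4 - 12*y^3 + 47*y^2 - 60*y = (y - 5)*(y^3 - 7*y^2 + 12*y) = y*(y - 5)*(y^2 - 7*y + 12) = y*(y - 5)*(y - 4)*(y - 3)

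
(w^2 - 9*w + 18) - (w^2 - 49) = 67 - 9*w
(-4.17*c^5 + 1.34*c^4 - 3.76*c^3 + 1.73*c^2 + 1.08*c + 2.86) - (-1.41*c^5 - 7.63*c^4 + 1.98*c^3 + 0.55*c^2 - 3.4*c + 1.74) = -2.76*c^5 + 8.97*c^4 - 5.74*c^3 + 1.18*c^2 + 4.48*c + 1.12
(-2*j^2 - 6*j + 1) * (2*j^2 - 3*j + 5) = -4*j^4 - 6*j^3 + 10*j^2 - 33*j + 5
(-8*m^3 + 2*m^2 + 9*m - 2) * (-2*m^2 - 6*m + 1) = 16*m^5 + 44*m^4 - 38*m^3 - 48*m^2 + 21*m - 2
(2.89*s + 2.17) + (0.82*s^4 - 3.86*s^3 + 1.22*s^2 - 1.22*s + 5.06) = 0.82*s^4 - 3.86*s^3 + 1.22*s^2 + 1.67*s + 7.23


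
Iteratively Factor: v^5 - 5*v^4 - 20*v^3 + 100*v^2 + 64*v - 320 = (v - 2)*(v^4 - 3*v^3 - 26*v^2 + 48*v + 160) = (v - 2)*(v + 4)*(v^3 - 7*v^2 + 2*v + 40) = (v - 2)*(v + 2)*(v + 4)*(v^2 - 9*v + 20) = (v - 4)*(v - 2)*(v + 2)*(v + 4)*(v - 5)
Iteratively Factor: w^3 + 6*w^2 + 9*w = (w + 3)*(w^2 + 3*w) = w*(w + 3)*(w + 3)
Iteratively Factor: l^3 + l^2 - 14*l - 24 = (l + 2)*(l^2 - l - 12) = (l + 2)*(l + 3)*(l - 4)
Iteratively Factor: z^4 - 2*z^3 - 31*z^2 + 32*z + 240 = (z + 4)*(z^3 - 6*z^2 - 7*z + 60) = (z - 5)*(z + 4)*(z^2 - z - 12) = (z - 5)*(z + 3)*(z + 4)*(z - 4)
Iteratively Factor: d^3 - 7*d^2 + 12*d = (d - 4)*(d^2 - 3*d) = d*(d - 4)*(d - 3)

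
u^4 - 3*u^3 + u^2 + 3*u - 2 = (u - 2)*(u - 1)^2*(u + 1)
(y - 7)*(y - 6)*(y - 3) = y^3 - 16*y^2 + 81*y - 126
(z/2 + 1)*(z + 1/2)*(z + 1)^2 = z^4/2 + 9*z^3/4 + 7*z^2/2 + 9*z/4 + 1/2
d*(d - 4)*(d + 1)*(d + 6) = d^4 + 3*d^3 - 22*d^2 - 24*d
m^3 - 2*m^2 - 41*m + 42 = (m - 7)*(m - 1)*(m + 6)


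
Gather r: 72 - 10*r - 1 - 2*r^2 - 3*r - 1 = -2*r^2 - 13*r + 70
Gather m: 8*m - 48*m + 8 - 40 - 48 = -40*m - 80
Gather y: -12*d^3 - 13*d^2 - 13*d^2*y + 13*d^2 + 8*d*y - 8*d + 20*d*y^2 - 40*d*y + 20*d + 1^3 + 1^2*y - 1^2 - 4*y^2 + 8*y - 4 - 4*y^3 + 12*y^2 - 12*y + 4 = -12*d^3 + 12*d - 4*y^3 + y^2*(20*d + 8) + y*(-13*d^2 - 32*d - 3)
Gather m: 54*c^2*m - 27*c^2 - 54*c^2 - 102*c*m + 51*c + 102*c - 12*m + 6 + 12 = -81*c^2 + 153*c + m*(54*c^2 - 102*c - 12) + 18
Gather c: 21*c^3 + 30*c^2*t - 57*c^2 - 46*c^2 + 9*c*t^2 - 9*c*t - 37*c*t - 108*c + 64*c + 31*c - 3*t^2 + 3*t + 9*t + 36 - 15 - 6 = 21*c^3 + c^2*(30*t - 103) + c*(9*t^2 - 46*t - 13) - 3*t^2 + 12*t + 15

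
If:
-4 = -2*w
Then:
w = 2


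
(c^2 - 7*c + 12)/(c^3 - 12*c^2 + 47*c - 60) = 1/(c - 5)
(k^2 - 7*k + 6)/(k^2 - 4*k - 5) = (-k^2 + 7*k - 6)/(-k^2 + 4*k + 5)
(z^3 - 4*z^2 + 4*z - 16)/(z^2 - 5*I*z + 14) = (z^2 - 2*z*(2 + I) + 8*I)/(z - 7*I)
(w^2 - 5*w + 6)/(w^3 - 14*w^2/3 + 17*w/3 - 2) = 3*(w - 2)/(3*w^2 - 5*w + 2)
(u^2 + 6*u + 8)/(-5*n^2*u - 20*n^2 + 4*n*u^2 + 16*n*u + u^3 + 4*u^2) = (u + 2)/(-5*n^2 + 4*n*u + u^2)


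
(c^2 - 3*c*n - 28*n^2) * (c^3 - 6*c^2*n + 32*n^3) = c^5 - 9*c^4*n - 10*c^3*n^2 + 200*c^2*n^3 - 96*c*n^4 - 896*n^5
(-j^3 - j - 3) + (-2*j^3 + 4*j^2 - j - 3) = -3*j^3 + 4*j^2 - 2*j - 6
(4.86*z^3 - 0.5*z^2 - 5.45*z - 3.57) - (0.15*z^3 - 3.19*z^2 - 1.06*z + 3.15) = 4.71*z^3 + 2.69*z^2 - 4.39*z - 6.72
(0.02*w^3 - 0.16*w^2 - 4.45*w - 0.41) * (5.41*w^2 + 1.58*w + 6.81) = 0.1082*w^5 - 0.834*w^4 - 24.1911*w^3 - 10.3387*w^2 - 30.9523*w - 2.7921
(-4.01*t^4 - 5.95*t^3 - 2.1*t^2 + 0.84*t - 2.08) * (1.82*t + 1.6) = -7.2982*t^5 - 17.245*t^4 - 13.342*t^3 - 1.8312*t^2 - 2.4416*t - 3.328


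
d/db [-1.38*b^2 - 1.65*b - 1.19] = -2.76*b - 1.65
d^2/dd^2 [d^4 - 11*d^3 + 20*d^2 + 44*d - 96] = 12*d^2 - 66*d + 40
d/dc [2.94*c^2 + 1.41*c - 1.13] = 5.88*c + 1.41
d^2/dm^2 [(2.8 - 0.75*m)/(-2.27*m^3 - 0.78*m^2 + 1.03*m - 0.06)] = (23.18805*m^5 - 165.16974*m^4 - 74.90313*m^3 + 27.83316*m^2 + 15.57468*m - 5.58626)/(11.697083*m^9 + 12.057786*m^8 - 11.779257*m^7 - 9.540234*m^6 + 5.982189*m^5 + 1.750302*m^4 - 1.357435*m^3 + 0.199386*m^2 - 0.011124*m + 0.000216)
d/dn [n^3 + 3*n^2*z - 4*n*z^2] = 3*n^2 + 6*n*z - 4*z^2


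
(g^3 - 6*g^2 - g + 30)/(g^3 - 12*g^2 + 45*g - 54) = (g^2 - 3*g - 10)/(g^2 - 9*g + 18)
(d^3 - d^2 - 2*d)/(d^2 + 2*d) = (d^2 - d - 2)/(d + 2)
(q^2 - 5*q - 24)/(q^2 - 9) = (q - 8)/(q - 3)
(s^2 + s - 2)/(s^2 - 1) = (s + 2)/(s + 1)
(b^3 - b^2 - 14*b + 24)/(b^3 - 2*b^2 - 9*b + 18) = (b + 4)/(b + 3)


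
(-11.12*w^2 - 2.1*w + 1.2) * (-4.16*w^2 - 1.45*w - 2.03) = 46.2592*w^4 + 24.86*w^3 + 20.6266*w^2 + 2.523*w - 2.436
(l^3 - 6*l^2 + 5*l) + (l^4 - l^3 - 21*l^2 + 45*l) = l^4 - 27*l^2 + 50*l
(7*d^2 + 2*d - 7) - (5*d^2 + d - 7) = 2*d^2 + d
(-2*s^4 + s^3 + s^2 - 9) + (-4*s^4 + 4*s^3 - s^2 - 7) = -6*s^4 + 5*s^3 - 16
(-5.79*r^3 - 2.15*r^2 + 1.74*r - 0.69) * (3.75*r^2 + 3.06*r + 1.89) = -21.7125*r^5 - 25.7799*r^4 - 10.9971*r^3 - 1.3266*r^2 + 1.1772*r - 1.3041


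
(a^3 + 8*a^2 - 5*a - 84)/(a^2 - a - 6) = (a^2 + 11*a + 28)/(a + 2)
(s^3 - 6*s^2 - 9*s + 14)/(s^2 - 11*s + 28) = (s^2 + s - 2)/(s - 4)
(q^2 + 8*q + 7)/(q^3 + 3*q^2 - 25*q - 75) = (q^2 + 8*q + 7)/(q^3 + 3*q^2 - 25*q - 75)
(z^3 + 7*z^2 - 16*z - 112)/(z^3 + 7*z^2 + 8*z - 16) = (z^2 + 3*z - 28)/(z^2 + 3*z - 4)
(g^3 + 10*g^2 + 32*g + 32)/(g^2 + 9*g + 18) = (g^3 + 10*g^2 + 32*g + 32)/(g^2 + 9*g + 18)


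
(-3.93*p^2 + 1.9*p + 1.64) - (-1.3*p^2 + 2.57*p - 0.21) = -2.63*p^2 - 0.67*p + 1.85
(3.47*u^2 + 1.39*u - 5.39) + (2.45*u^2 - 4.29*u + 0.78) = 5.92*u^2 - 2.9*u - 4.61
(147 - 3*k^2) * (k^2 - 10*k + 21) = -3*k^4 + 30*k^3 + 84*k^2 - 1470*k + 3087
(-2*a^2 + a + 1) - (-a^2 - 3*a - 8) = -a^2 + 4*a + 9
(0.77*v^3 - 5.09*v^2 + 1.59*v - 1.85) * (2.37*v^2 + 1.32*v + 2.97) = 1.8249*v^5 - 11.0469*v^4 - 0.663599999999999*v^3 - 17.403*v^2 + 2.2803*v - 5.4945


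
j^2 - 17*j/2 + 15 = (j - 6)*(j - 5/2)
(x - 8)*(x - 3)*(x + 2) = x^3 - 9*x^2 + 2*x + 48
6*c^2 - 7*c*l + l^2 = (-6*c + l)*(-c + l)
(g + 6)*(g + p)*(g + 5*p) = g^3 + 6*g^2*p + 6*g^2 + 5*g*p^2 + 36*g*p + 30*p^2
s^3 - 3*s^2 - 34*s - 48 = (s - 8)*(s + 2)*(s + 3)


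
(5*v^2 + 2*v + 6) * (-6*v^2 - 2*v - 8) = -30*v^4 - 22*v^3 - 80*v^2 - 28*v - 48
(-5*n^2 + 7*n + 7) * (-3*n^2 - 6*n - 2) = 15*n^4 + 9*n^3 - 53*n^2 - 56*n - 14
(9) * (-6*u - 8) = -54*u - 72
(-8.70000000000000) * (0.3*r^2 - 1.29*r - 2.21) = -2.61*r^2 + 11.223*r + 19.227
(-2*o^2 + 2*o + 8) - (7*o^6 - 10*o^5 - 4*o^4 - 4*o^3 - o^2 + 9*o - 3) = -7*o^6 + 10*o^5 + 4*o^4 + 4*o^3 - o^2 - 7*o + 11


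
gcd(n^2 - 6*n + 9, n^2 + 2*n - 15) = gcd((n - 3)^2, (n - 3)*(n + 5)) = n - 3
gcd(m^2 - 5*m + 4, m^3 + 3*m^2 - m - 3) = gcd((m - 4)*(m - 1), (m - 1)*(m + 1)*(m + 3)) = m - 1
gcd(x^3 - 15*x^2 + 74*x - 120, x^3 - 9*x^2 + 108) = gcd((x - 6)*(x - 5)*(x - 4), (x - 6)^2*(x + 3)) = x - 6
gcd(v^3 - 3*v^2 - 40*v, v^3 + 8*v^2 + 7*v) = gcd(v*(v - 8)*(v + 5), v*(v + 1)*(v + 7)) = v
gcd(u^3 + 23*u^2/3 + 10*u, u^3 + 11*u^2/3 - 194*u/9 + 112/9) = 1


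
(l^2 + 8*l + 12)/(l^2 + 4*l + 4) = (l + 6)/(l + 2)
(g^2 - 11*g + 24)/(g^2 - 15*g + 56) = (g - 3)/(g - 7)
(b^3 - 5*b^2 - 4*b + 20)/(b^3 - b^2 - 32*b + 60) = (b + 2)/(b + 6)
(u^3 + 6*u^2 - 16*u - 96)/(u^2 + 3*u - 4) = (u^2 + 2*u - 24)/(u - 1)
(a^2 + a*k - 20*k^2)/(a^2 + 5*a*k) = (a - 4*k)/a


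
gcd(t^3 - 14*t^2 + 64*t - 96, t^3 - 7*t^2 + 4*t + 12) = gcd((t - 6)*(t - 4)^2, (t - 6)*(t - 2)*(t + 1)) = t - 6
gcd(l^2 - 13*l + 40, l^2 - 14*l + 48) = l - 8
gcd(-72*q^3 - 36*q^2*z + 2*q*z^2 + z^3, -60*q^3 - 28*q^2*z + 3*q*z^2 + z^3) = 12*q^2 + 8*q*z + z^2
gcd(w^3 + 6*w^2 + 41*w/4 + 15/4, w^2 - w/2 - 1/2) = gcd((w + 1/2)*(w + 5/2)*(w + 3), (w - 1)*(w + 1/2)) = w + 1/2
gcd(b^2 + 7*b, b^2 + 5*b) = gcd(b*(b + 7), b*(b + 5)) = b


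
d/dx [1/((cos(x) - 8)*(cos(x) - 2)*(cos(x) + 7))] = 3*(cos(x)^2 - 2*cos(x) - 18)*sin(x)/((cos(x) - 8)^2*(cos(x) - 2)^2*(cos(x) + 7)^2)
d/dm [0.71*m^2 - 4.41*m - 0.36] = 1.42*m - 4.41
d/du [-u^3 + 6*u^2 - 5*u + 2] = -3*u^2 + 12*u - 5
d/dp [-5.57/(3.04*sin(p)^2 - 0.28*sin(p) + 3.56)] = (33.8656*sin(p) - 1.5596)*cos(p)/(3.04*sin(p)^2 - 0.28*sin(p) + 3.56)^2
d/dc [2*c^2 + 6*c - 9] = 4*c + 6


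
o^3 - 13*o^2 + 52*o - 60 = (o - 6)*(o - 5)*(o - 2)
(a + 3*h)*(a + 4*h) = a^2 + 7*a*h + 12*h^2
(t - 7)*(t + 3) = t^2 - 4*t - 21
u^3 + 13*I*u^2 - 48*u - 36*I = (u + I)*(u + 6*I)^2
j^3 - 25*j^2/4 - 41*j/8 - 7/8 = (j - 7)*(j + 1/4)*(j + 1/2)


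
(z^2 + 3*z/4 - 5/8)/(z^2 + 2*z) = (8*z^2 + 6*z - 5)/(8*z*(z + 2))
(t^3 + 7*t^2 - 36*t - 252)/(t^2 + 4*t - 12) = (t^2 + t - 42)/(t - 2)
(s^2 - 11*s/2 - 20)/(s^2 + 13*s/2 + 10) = (s - 8)/(s + 4)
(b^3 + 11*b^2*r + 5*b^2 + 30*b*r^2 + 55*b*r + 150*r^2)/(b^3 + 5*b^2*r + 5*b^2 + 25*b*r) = (b + 6*r)/b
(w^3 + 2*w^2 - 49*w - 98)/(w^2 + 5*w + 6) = (w^2 - 49)/(w + 3)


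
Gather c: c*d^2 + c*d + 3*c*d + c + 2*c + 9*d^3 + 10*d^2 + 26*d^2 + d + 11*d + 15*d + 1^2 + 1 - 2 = c*(d^2 + 4*d + 3) + 9*d^3 + 36*d^2 + 27*d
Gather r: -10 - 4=-14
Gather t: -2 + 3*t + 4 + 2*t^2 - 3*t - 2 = 2*t^2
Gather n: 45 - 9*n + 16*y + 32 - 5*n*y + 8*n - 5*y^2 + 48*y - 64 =n*(-5*y - 1) - 5*y^2 + 64*y + 13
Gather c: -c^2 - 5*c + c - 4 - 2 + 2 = -c^2 - 4*c - 4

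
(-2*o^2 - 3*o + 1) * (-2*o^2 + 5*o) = 4*o^4 - 4*o^3 - 17*o^2 + 5*o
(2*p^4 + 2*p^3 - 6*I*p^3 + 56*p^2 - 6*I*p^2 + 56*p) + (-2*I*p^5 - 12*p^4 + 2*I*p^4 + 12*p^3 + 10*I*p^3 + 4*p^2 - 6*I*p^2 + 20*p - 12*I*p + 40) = -2*I*p^5 - 10*p^4 + 2*I*p^4 + 14*p^3 + 4*I*p^3 + 60*p^2 - 12*I*p^2 + 76*p - 12*I*p + 40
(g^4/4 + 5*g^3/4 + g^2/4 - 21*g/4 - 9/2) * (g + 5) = g^5/4 + 5*g^4/2 + 13*g^3/2 - 4*g^2 - 123*g/4 - 45/2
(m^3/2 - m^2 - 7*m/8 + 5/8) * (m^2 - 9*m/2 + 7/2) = m^5/2 - 13*m^4/4 + 43*m^3/8 + 17*m^2/16 - 47*m/8 + 35/16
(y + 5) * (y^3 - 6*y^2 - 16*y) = y^4 - y^3 - 46*y^2 - 80*y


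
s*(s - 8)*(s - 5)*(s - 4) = s^4 - 17*s^3 + 92*s^2 - 160*s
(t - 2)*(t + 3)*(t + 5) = t^3 + 6*t^2 - t - 30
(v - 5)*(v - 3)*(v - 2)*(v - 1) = v^4 - 11*v^3 + 41*v^2 - 61*v + 30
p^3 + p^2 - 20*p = p*(p - 4)*(p + 5)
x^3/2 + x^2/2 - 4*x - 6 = (x/2 + 1)*(x - 3)*(x + 2)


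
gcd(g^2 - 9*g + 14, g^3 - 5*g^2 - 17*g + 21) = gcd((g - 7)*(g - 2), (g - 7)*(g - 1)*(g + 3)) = g - 7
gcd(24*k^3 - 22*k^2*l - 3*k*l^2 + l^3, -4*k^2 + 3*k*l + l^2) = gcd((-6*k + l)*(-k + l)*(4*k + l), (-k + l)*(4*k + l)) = 4*k^2 - 3*k*l - l^2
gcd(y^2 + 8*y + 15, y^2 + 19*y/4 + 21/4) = y + 3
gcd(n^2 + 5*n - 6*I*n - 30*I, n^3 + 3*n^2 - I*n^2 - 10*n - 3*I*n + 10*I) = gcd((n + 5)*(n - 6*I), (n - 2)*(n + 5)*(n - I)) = n + 5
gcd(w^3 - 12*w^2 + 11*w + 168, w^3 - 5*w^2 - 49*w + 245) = w - 7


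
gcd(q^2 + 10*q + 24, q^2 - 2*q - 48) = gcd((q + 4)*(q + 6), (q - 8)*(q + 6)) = q + 6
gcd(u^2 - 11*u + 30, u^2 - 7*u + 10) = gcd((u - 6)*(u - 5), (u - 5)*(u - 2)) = u - 5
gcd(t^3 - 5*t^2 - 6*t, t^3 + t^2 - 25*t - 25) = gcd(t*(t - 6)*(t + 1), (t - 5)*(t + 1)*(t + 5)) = t + 1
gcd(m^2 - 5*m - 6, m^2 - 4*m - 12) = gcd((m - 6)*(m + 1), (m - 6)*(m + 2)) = m - 6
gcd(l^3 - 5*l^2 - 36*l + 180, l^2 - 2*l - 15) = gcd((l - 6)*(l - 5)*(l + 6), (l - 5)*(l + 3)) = l - 5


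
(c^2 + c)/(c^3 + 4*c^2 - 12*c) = (c + 1)/(c^2 + 4*c - 12)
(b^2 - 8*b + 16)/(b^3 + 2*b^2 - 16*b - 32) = (b - 4)/(b^2 + 6*b + 8)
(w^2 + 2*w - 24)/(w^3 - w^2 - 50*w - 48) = (w - 4)/(w^2 - 7*w - 8)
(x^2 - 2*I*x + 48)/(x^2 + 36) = (x - 8*I)/(x - 6*I)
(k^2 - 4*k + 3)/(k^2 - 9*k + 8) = (k - 3)/(k - 8)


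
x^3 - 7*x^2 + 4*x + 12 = (x - 6)*(x - 2)*(x + 1)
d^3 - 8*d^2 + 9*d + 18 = (d - 6)*(d - 3)*(d + 1)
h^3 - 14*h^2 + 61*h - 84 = (h - 7)*(h - 4)*(h - 3)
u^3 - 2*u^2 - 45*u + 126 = (u - 6)*(u - 3)*(u + 7)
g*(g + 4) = g^2 + 4*g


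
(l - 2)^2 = l^2 - 4*l + 4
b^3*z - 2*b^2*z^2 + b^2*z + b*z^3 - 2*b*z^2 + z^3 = (b - z)^2*(b*z + z)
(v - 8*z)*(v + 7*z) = v^2 - v*z - 56*z^2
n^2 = n^2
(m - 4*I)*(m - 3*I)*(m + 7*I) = m^3 + 37*m - 84*I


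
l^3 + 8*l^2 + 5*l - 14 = (l - 1)*(l + 2)*(l + 7)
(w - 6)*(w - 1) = w^2 - 7*w + 6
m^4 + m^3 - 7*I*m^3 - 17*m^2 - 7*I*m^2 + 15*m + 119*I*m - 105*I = (m - 3)*(m - 1)*(m + 5)*(m - 7*I)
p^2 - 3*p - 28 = (p - 7)*(p + 4)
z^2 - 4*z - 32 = (z - 8)*(z + 4)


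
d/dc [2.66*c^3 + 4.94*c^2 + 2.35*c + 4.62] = 7.98*c^2 + 9.88*c + 2.35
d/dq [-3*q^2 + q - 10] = 1 - 6*q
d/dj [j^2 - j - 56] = 2*j - 1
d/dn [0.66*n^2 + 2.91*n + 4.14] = 1.32*n + 2.91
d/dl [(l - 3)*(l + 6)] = 2*l + 3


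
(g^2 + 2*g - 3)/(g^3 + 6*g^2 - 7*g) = (g + 3)/(g*(g + 7))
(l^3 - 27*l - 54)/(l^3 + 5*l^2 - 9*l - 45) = (l^2 - 3*l - 18)/(l^2 + 2*l - 15)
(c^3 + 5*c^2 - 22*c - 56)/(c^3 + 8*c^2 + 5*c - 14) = (c - 4)/(c - 1)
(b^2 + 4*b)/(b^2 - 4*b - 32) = b/(b - 8)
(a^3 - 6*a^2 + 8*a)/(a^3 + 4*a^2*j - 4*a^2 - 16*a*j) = (a - 2)/(a + 4*j)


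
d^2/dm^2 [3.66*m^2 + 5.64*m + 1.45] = 7.32000000000000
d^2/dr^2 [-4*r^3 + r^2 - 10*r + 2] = 2 - 24*r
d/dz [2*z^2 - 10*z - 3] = 4*z - 10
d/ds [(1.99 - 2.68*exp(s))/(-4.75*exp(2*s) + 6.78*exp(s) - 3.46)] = (-12.73*exp(2*s) + 18.905*exp(s) - 4.2194)*exp(s)/(22.5625*exp(4*s) - 64.41*exp(3*s) + 78.8384*exp(2*s) - 46.9176*exp(s) + 11.9716)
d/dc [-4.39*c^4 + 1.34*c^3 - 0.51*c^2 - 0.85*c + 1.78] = -17.56*c^3 + 4.02*c^2 - 1.02*c - 0.85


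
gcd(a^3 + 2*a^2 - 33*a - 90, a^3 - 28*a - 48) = a - 6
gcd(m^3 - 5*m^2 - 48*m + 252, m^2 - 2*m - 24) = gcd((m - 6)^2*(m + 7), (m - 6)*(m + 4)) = m - 6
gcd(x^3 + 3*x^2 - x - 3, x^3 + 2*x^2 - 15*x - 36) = x + 3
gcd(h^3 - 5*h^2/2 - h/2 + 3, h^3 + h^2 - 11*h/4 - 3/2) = h - 3/2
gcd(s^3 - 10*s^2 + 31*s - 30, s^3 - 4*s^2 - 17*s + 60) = s^2 - 8*s + 15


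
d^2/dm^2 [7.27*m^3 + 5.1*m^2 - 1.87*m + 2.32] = 43.62*m + 10.2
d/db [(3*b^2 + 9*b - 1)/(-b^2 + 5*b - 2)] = (24*b^2 - 14*b - 13)/(b^4 - 10*b^3 + 29*b^2 - 20*b + 4)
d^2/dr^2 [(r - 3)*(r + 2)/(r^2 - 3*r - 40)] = 4*(r^3 + 51*r^2 - 33*r + 713)/(r^6 - 9*r^5 - 93*r^4 + 693*r^3 + 3720*r^2 - 14400*r - 64000)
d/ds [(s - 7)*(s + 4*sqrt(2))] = 2*s - 7 + 4*sqrt(2)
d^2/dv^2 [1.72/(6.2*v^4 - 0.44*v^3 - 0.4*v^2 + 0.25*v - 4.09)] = ((-127.968*v^2 + 4.5408*v + 1.376)*(-6.2*v^4 + 0.44*v^3 + 0.4*v^2 - 0.25*v + 4.09) - 1.72*(24.8*v^3 - 1.32*v^2 - 0.8*v + 0.25)*(49.6*v^3 - 2.64*v^2 - 1.6*v + 0.5))/(-6.2*v^4 + 0.44*v^3 + 0.4*v^2 - 0.25*v + 4.09)^3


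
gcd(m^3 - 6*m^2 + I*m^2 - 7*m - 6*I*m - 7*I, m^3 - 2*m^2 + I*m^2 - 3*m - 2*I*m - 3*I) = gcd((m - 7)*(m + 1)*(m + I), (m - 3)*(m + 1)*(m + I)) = m^2 + m*(1 + I) + I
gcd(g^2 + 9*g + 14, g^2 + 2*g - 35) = g + 7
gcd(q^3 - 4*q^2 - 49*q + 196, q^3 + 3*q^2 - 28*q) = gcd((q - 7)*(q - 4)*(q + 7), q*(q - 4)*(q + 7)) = q^2 + 3*q - 28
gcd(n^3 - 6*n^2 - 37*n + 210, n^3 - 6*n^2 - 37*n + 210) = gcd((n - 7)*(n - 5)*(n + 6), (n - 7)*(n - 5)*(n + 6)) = n^3 - 6*n^2 - 37*n + 210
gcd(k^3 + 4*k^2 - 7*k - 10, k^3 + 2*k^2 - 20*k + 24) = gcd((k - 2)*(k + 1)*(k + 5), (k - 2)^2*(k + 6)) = k - 2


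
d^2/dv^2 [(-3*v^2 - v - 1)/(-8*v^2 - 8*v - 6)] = (-32*v^3 - 60*v^2 + 12*v + 19)/(64*v^6 + 192*v^5 + 336*v^4 + 352*v^3 + 252*v^2 + 108*v + 27)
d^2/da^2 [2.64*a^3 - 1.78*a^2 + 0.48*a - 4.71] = 15.84*a - 3.56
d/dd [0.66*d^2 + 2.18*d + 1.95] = 1.32*d + 2.18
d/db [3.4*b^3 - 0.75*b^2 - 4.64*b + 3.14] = 10.2*b^2 - 1.5*b - 4.64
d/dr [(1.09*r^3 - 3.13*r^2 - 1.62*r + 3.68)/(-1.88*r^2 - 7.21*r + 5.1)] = (-2.0492*r^4 - 15.7178*r^3 + 36.1987*r^2 - 18.0892*r + 18.2708)/(3.5344*r^4 + 27.1096*r^3 + 32.8081*r^2 - 73.542*r + 26.01)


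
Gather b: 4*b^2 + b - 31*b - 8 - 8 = 4*b^2 - 30*b - 16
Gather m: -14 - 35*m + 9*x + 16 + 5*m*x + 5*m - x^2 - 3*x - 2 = m*(5*x - 30) - x^2 + 6*x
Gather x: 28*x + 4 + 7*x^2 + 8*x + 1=7*x^2 + 36*x + 5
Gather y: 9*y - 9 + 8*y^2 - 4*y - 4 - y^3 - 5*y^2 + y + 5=-y^3 + 3*y^2 + 6*y - 8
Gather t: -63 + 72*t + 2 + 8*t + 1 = 80*t - 60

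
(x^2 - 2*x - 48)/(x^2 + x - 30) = (x - 8)/(x - 5)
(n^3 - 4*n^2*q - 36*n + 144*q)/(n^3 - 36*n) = (n - 4*q)/n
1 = 1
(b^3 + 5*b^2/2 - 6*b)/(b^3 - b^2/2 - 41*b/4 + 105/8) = 4*b*(b + 4)/(4*b^2 + 4*b - 35)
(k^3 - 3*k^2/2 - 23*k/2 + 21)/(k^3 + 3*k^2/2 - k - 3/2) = (2*k^3 - 3*k^2 - 23*k + 42)/(2*k^3 + 3*k^2 - 2*k - 3)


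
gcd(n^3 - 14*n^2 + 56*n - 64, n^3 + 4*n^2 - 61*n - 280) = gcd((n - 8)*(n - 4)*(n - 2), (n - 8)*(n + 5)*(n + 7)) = n - 8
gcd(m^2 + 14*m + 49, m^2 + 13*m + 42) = m + 7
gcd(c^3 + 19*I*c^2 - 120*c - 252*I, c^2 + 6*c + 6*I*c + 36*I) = c + 6*I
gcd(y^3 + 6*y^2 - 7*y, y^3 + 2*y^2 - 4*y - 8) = 1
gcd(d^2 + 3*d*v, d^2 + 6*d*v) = d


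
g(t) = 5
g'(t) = 0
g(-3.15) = 5.00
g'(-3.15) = 0.00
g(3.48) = 5.00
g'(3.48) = 0.00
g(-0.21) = 5.00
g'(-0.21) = 0.00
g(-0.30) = 5.00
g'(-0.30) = 0.00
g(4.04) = 5.00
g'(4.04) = 0.00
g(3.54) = 5.00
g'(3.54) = 0.00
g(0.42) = 5.00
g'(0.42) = 0.00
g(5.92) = 5.00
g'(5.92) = 0.00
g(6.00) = 5.00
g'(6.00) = 0.00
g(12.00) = 5.00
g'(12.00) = 0.00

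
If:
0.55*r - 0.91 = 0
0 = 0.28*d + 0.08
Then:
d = -0.29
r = 1.65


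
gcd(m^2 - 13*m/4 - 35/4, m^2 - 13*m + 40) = m - 5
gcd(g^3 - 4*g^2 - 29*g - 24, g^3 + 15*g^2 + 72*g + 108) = g + 3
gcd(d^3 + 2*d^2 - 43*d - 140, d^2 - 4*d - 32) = d + 4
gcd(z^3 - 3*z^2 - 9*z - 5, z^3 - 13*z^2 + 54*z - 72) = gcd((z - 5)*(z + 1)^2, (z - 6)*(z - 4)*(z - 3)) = 1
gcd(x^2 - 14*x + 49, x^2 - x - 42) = x - 7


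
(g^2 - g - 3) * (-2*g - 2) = -2*g^3 + 8*g + 6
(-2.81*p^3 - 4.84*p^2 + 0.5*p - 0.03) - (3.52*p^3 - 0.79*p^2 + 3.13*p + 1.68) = -6.33*p^3 - 4.05*p^2 - 2.63*p - 1.71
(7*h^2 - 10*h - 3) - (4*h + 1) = 7*h^2 - 14*h - 4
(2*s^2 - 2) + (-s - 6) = 2*s^2 - s - 8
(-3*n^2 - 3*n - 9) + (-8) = -3*n^2 - 3*n - 17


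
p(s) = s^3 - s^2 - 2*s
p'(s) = 3*s^2 - 2*s - 2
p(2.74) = 7.58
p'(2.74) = 15.04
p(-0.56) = 0.63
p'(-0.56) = 0.06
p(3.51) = 23.90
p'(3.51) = 27.94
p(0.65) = -1.45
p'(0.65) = -2.03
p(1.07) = -2.06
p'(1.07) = -0.71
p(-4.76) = -120.99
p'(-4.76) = 75.49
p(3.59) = 26.20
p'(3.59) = 29.48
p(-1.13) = -0.46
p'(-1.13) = 4.09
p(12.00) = 1560.00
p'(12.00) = 406.00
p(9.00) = 630.00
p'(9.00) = 223.00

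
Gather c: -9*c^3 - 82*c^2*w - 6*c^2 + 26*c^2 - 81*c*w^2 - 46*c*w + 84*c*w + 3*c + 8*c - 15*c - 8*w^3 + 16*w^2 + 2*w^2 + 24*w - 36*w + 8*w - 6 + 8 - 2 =-9*c^3 + c^2*(20 - 82*w) + c*(-81*w^2 + 38*w - 4) - 8*w^3 + 18*w^2 - 4*w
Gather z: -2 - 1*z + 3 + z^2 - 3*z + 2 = z^2 - 4*z + 3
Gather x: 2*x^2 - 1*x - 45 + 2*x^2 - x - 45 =4*x^2 - 2*x - 90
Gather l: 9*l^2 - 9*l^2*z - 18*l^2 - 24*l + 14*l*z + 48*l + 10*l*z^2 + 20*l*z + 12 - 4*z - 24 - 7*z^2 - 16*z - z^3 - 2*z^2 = l^2*(-9*z - 9) + l*(10*z^2 + 34*z + 24) - z^3 - 9*z^2 - 20*z - 12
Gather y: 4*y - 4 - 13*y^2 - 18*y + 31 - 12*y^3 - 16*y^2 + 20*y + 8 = -12*y^3 - 29*y^2 + 6*y + 35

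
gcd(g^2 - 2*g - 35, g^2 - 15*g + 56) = g - 7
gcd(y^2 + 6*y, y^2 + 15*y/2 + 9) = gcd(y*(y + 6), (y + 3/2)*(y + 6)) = y + 6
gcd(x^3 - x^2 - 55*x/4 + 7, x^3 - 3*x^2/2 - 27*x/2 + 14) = x^2 - x/2 - 14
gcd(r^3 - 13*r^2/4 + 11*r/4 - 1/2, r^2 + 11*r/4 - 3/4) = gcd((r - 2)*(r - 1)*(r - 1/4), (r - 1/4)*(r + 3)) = r - 1/4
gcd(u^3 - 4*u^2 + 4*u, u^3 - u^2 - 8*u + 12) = u^2 - 4*u + 4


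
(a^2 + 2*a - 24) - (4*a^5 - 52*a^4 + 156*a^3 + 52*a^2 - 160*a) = -4*a^5 + 52*a^4 - 156*a^3 - 51*a^2 + 162*a - 24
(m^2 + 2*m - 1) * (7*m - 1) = 7*m^3 + 13*m^2 - 9*m + 1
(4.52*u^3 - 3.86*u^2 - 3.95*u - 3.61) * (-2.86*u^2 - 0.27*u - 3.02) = -12.9272*u^5 + 9.8192*u^4 - 1.3112*u^3 + 23.0483*u^2 + 12.9037*u + 10.9022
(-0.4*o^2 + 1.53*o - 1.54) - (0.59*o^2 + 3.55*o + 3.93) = -0.99*o^2 - 2.02*o - 5.47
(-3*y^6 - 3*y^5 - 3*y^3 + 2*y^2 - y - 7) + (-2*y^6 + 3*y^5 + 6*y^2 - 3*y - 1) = -5*y^6 - 3*y^3 + 8*y^2 - 4*y - 8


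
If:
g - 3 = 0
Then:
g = 3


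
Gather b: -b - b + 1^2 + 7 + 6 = 14 - 2*b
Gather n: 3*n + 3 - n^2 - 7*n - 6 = -n^2 - 4*n - 3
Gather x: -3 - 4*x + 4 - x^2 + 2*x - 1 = -x^2 - 2*x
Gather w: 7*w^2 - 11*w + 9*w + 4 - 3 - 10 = 7*w^2 - 2*w - 9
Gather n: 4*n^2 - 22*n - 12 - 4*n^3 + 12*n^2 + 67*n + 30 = -4*n^3 + 16*n^2 + 45*n + 18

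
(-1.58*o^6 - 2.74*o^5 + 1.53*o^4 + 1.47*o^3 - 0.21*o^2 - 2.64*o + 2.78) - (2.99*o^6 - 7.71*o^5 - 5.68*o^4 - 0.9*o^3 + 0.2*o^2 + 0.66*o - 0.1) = -4.57*o^6 + 4.97*o^5 + 7.21*o^4 + 2.37*o^3 - 0.41*o^2 - 3.3*o + 2.88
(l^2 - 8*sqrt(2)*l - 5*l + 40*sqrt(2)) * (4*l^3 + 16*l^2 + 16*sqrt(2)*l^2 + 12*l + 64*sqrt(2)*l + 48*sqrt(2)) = 4*l^5 - 16*sqrt(2)*l^4 - 4*l^4 - 324*l^3 + 16*sqrt(2)*l^3 + 196*l^2 + 272*sqrt(2)*l^2 + 240*sqrt(2)*l + 4352*l + 3840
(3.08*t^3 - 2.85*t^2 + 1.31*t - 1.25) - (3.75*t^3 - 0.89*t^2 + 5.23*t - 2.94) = -0.67*t^3 - 1.96*t^2 - 3.92*t + 1.69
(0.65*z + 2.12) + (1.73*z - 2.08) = 2.38*z + 0.04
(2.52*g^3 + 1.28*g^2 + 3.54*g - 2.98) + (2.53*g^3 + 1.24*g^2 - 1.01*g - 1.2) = 5.05*g^3 + 2.52*g^2 + 2.53*g - 4.18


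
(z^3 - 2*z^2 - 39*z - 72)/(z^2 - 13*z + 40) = (z^2 + 6*z + 9)/(z - 5)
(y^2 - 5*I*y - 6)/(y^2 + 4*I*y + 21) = (y - 2*I)/(y + 7*I)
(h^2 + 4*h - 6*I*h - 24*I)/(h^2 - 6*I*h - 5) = (h^2 + h*(4 - 6*I) - 24*I)/(h^2 - 6*I*h - 5)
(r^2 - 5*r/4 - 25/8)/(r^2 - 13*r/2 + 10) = (r + 5/4)/(r - 4)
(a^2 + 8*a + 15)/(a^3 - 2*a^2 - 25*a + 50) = (a + 3)/(a^2 - 7*a + 10)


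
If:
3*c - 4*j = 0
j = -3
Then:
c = -4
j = -3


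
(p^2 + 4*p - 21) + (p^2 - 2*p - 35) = 2*p^2 + 2*p - 56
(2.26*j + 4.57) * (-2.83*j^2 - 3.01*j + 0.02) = -6.3958*j^3 - 19.7357*j^2 - 13.7105*j + 0.0914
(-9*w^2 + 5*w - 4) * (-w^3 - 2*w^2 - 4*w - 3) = 9*w^5 + 13*w^4 + 30*w^3 + 15*w^2 + w + 12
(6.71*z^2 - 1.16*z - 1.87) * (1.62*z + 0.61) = 10.8702*z^3 + 2.2139*z^2 - 3.737*z - 1.1407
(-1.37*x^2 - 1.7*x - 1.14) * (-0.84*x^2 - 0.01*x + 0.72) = 1.1508*x^4 + 1.4417*x^3 - 0.0118000000000001*x^2 - 1.2126*x - 0.8208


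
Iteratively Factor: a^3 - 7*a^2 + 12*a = (a - 3)*(a^2 - 4*a) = (a - 4)*(a - 3)*(a)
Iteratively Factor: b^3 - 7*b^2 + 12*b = (b - 4)*(b^2 - 3*b) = b*(b - 4)*(b - 3)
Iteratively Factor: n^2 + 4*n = (n + 4)*(n)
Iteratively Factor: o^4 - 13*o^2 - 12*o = (o + 3)*(o^3 - 3*o^2 - 4*o) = (o + 1)*(o + 3)*(o^2 - 4*o) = (o - 4)*(o + 1)*(o + 3)*(o)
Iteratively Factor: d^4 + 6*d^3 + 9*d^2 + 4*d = (d + 1)*(d^3 + 5*d^2 + 4*d) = (d + 1)*(d + 4)*(d^2 + d) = d*(d + 1)*(d + 4)*(d + 1)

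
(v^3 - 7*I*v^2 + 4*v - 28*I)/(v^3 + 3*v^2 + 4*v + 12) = (v - 7*I)/(v + 3)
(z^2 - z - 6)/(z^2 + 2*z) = (z - 3)/z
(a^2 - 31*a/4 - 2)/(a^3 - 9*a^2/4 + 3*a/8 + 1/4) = 2*(a - 8)/(2*a^2 - 5*a + 2)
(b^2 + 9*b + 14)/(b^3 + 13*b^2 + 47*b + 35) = (b + 2)/(b^2 + 6*b + 5)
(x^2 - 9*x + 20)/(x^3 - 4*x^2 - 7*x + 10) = (x - 4)/(x^2 + x - 2)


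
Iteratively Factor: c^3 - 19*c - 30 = (c + 3)*(c^2 - 3*c - 10) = (c - 5)*(c + 3)*(c + 2)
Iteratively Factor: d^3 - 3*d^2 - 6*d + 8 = (d + 2)*(d^2 - 5*d + 4) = (d - 1)*(d + 2)*(d - 4)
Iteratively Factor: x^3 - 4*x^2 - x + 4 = (x + 1)*(x^2 - 5*x + 4) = (x - 1)*(x + 1)*(x - 4)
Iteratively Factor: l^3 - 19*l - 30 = (l - 5)*(l^2 + 5*l + 6) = (l - 5)*(l + 2)*(l + 3)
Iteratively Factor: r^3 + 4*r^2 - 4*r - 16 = (r + 2)*(r^2 + 2*r - 8) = (r - 2)*(r + 2)*(r + 4)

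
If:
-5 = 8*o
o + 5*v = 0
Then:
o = -5/8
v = 1/8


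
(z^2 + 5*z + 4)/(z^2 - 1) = (z + 4)/(z - 1)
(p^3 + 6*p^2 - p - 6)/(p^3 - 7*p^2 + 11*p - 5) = (p^2 + 7*p + 6)/(p^2 - 6*p + 5)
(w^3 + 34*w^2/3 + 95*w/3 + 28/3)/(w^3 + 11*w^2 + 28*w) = (w + 1/3)/w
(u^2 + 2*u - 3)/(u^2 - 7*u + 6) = (u + 3)/(u - 6)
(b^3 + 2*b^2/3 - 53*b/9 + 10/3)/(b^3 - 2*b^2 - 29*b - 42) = (9*b^2 - 21*b + 10)/(9*(b^2 - 5*b - 14))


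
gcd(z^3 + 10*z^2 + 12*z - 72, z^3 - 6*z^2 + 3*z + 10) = z - 2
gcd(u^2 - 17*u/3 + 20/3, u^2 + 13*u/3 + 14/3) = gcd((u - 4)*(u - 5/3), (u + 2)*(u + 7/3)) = 1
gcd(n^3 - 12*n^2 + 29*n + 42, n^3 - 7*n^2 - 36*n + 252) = n^2 - 13*n + 42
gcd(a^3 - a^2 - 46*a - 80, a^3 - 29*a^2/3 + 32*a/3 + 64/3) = a - 8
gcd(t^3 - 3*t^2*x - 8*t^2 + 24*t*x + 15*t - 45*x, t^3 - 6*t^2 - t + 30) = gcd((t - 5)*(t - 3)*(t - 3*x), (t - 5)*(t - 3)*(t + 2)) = t^2 - 8*t + 15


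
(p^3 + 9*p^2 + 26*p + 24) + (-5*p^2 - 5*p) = p^3 + 4*p^2 + 21*p + 24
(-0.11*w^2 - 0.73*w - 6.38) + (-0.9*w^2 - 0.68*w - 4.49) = -1.01*w^2 - 1.41*w - 10.87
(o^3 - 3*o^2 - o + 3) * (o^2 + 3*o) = o^5 - 10*o^3 + 9*o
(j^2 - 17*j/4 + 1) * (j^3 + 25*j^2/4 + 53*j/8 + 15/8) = j^5 + 2*j^4 - 303*j^3/16 - 641*j^2/32 - 43*j/32 + 15/8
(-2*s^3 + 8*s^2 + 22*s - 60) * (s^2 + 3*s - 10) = -2*s^5 + 2*s^4 + 66*s^3 - 74*s^2 - 400*s + 600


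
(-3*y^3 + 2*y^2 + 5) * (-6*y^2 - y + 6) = 18*y^5 - 9*y^4 - 20*y^3 - 18*y^2 - 5*y + 30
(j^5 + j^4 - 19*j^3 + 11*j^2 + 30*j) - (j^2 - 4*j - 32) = j^5 + j^4 - 19*j^3 + 10*j^2 + 34*j + 32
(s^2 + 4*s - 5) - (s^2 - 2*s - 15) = 6*s + 10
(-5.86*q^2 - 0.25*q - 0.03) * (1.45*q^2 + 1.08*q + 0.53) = -8.497*q^4 - 6.6913*q^3 - 3.4193*q^2 - 0.1649*q - 0.0159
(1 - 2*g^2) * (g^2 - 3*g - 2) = -2*g^4 + 6*g^3 + 5*g^2 - 3*g - 2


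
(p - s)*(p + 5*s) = p^2 + 4*p*s - 5*s^2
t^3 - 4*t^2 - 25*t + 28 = (t - 7)*(t - 1)*(t + 4)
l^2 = l^2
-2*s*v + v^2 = v*(-2*s + v)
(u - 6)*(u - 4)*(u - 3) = u^3 - 13*u^2 + 54*u - 72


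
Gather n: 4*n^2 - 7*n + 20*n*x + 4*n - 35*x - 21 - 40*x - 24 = 4*n^2 + n*(20*x - 3) - 75*x - 45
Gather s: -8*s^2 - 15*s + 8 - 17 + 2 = -8*s^2 - 15*s - 7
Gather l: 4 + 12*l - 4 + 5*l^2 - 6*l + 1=5*l^2 + 6*l + 1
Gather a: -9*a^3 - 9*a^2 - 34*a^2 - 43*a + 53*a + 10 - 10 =-9*a^3 - 43*a^2 + 10*a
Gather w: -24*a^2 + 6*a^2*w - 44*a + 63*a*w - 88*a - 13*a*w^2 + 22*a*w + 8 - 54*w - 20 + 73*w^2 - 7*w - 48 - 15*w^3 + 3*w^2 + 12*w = -24*a^2 - 132*a - 15*w^3 + w^2*(76 - 13*a) + w*(6*a^2 + 85*a - 49) - 60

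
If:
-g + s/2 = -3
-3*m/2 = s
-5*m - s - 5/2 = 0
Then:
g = 99/28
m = -5/7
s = 15/14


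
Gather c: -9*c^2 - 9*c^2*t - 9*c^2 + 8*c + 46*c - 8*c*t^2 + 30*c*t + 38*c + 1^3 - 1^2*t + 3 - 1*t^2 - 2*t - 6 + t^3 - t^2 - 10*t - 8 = c^2*(-9*t - 18) + c*(-8*t^2 + 30*t + 92) + t^3 - 2*t^2 - 13*t - 10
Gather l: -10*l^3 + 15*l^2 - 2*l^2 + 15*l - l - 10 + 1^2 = -10*l^3 + 13*l^2 + 14*l - 9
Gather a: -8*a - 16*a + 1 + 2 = 3 - 24*a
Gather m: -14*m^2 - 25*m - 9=-14*m^2 - 25*m - 9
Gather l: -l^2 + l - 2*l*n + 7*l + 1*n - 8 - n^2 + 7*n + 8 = -l^2 + l*(8 - 2*n) - n^2 + 8*n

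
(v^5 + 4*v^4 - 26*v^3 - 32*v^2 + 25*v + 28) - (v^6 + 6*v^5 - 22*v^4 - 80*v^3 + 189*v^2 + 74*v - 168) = -v^6 - 5*v^5 + 26*v^4 + 54*v^3 - 221*v^2 - 49*v + 196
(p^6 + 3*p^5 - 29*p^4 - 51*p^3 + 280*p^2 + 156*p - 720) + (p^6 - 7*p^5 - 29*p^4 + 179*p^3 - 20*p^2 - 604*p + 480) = 2*p^6 - 4*p^5 - 58*p^4 + 128*p^3 + 260*p^2 - 448*p - 240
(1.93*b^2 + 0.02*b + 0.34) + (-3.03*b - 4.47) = 1.93*b^2 - 3.01*b - 4.13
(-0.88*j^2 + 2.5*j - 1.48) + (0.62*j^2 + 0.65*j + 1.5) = -0.26*j^2 + 3.15*j + 0.02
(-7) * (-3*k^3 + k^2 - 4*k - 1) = 21*k^3 - 7*k^2 + 28*k + 7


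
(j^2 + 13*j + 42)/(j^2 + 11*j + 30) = (j + 7)/(j + 5)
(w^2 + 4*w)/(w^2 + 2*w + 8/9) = 9*w*(w + 4)/(9*w^2 + 18*w + 8)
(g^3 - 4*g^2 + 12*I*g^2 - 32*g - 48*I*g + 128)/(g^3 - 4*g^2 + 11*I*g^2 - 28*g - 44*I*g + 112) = (g + 8*I)/(g + 7*I)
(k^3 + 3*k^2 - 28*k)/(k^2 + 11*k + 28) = k*(k - 4)/(k + 4)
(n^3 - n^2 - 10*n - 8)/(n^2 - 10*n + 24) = (n^2 + 3*n + 2)/(n - 6)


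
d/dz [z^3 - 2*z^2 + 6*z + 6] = 3*z^2 - 4*z + 6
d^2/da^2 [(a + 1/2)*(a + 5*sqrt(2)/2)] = 2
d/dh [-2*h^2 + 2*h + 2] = 2 - 4*h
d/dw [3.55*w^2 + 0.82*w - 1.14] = 7.1*w + 0.82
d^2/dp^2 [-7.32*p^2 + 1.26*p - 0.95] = -14.6400000000000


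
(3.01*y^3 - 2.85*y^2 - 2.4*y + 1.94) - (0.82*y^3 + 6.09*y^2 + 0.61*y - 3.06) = 2.19*y^3 - 8.94*y^2 - 3.01*y + 5.0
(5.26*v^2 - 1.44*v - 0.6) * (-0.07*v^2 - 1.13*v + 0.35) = -0.3682*v^4 - 5.843*v^3 + 3.5102*v^2 + 0.174*v - 0.21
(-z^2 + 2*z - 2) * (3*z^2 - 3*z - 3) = -3*z^4 + 9*z^3 - 9*z^2 + 6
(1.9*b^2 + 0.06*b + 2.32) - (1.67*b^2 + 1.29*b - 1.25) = 0.23*b^2 - 1.23*b + 3.57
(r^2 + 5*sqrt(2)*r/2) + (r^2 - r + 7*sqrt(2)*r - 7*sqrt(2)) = 2*r^2 - r + 19*sqrt(2)*r/2 - 7*sqrt(2)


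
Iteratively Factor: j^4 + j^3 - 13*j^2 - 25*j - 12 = (j + 1)*(j^3 - 13*j - 12) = (j + 1)*(j + 3)*(j^2 - 3*j - 4) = (j - 4)*(j + 1)*(j + 3)*(j + 1)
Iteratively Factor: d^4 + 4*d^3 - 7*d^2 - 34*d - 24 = (d - 3)*(d^3 + 7*d^2 + 14*d + 8) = (d - 3)*(d + 4)*(d^2 + 3*d + 2) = (d - 3)*(d + 1)*(d + 4)*(d + 2)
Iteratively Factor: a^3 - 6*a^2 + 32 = (a - 4)*(a^2 - 2*a - 8) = (a - 4)*(a + 2)*(a - 4)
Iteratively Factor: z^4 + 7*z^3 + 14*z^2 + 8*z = (z + 1)*(z^3 + 6*z^2 + 8*z) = z*(z + 1)*(z^2 + 6*z + 8) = z*(z + 1)*(z + 2)*(z + 4)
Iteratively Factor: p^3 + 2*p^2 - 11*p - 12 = (p - 3)*(p^2 + 5*p + 4) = (p - 3)*(p + 1)*(p + 4)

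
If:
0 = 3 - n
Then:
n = 3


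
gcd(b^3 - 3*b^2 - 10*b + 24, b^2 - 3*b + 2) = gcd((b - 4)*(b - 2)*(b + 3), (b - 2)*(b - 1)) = b - 2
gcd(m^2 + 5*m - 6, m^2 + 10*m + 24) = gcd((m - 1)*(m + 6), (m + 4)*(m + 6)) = m + 6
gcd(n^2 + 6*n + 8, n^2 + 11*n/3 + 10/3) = n + 2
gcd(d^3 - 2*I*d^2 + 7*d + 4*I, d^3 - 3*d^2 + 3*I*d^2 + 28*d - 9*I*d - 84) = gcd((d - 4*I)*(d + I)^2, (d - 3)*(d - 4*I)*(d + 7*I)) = d - 4*I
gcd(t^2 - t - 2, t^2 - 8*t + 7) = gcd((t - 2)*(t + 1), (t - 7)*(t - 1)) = 1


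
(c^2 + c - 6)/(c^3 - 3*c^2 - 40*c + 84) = (c + 3)/(c^2 - c - 42)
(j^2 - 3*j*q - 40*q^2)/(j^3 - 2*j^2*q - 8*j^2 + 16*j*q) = (j^2 - 3*j*q - 40*q^2)/(j*(j^2 - 2*j*q - 8*j + 16*q))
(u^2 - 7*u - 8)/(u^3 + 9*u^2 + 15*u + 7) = (u - 8)/(u^2 + 8*u + 7)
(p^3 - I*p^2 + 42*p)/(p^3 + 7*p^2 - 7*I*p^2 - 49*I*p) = (p + 6*I)/(p + 7)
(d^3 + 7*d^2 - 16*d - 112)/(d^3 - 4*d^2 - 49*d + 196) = (d + 4)/(d - 7)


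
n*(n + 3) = n^2 + 3*n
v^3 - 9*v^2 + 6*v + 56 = (v - 7)*(v - 4)*(v + 2)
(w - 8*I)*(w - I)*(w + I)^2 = w^4 - 7*I*w^3 + 9*w^2 - 7*I*w + 8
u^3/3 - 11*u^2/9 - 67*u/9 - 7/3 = (u/3 + 1)*(u - 7)*(u + 1/3)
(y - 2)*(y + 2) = y^2 - 4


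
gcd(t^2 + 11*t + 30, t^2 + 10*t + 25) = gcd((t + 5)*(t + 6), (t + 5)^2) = t + 5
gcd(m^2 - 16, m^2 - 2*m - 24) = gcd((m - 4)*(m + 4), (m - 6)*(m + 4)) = m + 4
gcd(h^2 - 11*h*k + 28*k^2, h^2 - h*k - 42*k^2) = h - 7*k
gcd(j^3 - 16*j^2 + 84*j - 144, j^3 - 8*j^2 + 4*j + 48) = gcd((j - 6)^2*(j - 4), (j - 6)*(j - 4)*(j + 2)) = j^2 - 10*j + 24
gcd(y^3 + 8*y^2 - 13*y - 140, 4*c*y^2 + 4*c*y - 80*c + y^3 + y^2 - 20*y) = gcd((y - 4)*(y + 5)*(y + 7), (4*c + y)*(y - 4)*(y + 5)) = y^2 + y - 20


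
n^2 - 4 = (n - 2)*(n + 2)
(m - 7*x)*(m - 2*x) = m^2 - 9*m*x + 14*x^2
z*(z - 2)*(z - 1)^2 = z^4 - 4*z^3 + 5*z^2 - 2*z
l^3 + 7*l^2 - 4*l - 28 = (l - 2)*(l + 2)*(l + 7)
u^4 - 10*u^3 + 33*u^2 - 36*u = u*(u - 4)*(u - 3)^2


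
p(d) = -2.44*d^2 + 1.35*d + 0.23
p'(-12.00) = 59.91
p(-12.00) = -367.33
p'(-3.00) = 15.99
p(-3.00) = -25.78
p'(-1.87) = 10.48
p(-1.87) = -10.83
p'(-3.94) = 20.58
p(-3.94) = -42.97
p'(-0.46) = 3.59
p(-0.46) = -0.91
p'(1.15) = -4.26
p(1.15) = -1.44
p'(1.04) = -3.73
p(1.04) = -1.01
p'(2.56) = -11.14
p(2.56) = -12.30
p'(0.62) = -1.68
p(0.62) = 0.13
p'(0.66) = -1.87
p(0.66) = 0.06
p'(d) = 1.35 - 4.88*d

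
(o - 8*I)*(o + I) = o^2 - 7*I*o + 8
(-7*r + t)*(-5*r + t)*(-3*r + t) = -105*r^3 + 71*r^2*t - 15*r*t^2 + t^3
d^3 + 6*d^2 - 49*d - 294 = (d - 7)*(d + 6)*(d + 7)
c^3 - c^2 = c^2*(c - 1)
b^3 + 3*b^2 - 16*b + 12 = (b - 2)*(b - 1)*(b + 6)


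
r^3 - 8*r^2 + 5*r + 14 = (r - 7)*(r - 2)*(r + 1)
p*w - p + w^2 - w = (p + w)*(w - 1)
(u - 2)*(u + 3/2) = u^2 - u/2 - 3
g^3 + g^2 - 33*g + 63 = (g - 3)^2*(g + 7)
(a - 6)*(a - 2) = a^2 - 8*a + 12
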